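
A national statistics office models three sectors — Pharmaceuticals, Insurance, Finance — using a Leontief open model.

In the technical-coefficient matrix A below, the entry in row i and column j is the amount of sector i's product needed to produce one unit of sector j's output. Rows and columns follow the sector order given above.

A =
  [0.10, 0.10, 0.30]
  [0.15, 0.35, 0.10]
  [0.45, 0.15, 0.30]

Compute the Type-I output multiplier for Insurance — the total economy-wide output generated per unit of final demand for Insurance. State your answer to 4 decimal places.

m_I = 2.7574

I − A =
  [   0.90    -0.10    -0.30]
  [  -0.15     0.65    -0.10]
  [  -0.45    -0.15     0.70]
Cofactors of I−A, C_ij = (−1)^(i+j)·(minor ij) (rows/columns in the sector order above):
  C_11 = (0.65)(0.70) − (-0.10)(-0.15) = 0.4400
  C_12 = −[(-0.15)(0.70) − (-0.10)(-0.45)] = 0.1500
  C_13 = (-0.15)(-0.15) − (0.65)(-0.45) = 0.3150
  C_21 = −[(-0.10)(0.70) − (-0.30)(-0.15)] = 0.1150
  C_22 = (0.90)(0.70) − (-0.30)(-0.45) = 0.4950
  C_23 = −[(0.90)(-0.15) − (-0.10)(-0.45)] = 0.1800
  C_31 = (-0.10)(-0.10) − (-0.30)(0.65) = 0.2050
  C_32 = −[(0.90)(-0.10) − (-0.30)(-0.15)] = 0.1350
  C_33 = (0.90)(0.65) − (-0.10)(-0.15) = 0.5700
det(I−A) = Σ_j (I−A)_1j·C_1j = (0.90)(0.4400) + (-0.10)(0.1500) + (-0.30)(0.3150) = 0.2865
adj(I−A) = Cᵀ =
  [ 0.4400   0.1150   0.2050]
  [ 0.1500   0.4950   0.1350]
  [ 0.3150   0.1800   0.5700]
(I − A)⁻¹ = adj(I−A) / det(I−A) ≈
  [   1.53578     0.40140     0.71553]
  [   0.52356     1.72775     0.47120]
  [   1.09948     0.62827     1.98953]
The output multiplier for sector j is the column-j sum of the Leontief inverse (I − A)⁻¹ = adj(I−A) / det(I−A).
Column I of adj(I−A): (0.1150, 0.4950, 0.1800); det(I−A) = 0.2865.
m_I = (0.1150 + 0.4950 + 0.1800) / 0.2865 = 0.79 / 0.2865 ≈ 2.7574.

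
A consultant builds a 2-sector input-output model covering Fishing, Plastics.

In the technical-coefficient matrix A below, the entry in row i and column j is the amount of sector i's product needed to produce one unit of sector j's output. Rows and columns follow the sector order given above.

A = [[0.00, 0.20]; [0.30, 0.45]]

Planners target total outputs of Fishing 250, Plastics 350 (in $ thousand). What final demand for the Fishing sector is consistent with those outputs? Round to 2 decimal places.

d_1 = 180.00

I − A =
  [   1.00    -0.20]
  [  -0.30     0.55]
d = (I − A) x:
  d_1 = (+1.00)·250 + (-0.20)·350 = 180.00
  d_2 = (-0.30)·250 + (+0.55)·350 = 117.50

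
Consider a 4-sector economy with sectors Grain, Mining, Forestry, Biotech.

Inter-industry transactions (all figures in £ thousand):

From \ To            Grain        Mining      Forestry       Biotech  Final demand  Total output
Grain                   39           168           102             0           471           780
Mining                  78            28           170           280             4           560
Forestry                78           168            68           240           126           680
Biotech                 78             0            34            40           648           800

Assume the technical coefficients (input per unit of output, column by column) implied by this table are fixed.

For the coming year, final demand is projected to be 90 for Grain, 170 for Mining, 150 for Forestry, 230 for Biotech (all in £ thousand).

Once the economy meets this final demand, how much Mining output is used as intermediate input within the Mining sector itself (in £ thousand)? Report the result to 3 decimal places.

Technical coefficients a_ij = z_ij / X_j:
  a_11 = 39/780 = 0.05, a_21 = 78/780 = 0.10, a_31 = 78/780 = 0.10, a_41 = 78/780 = 0.10
  a_12 = 168/560 = 0.30, a_22 = 28/560 = 0.05, a_32 = 168/560 = 0.30, a_42 = 0/560 = 0.00
  a_13 = 102/680 = 0.15, a_23 = 170/680 = 0.25, a_33 = 68/680 = 0.10, a_43 = 34/680 = 0.05
  a_14 = 0/800 = 0.00, a_24 = 280/800 = 0.35, a_34 = 240/800 = 0.30, a_44 = 40/800 = 0.05
I − A =
  [   0.95    -0.30    -0.15     0.00]
  [  -0.10     0.95    -0.25    -0.35]
  [  -0.10    -0.30     0.90    -0.30]
  [  -0.10     0.00    -0.05     0.95]
Compute the cofactors C_ij = (−1)^(i+j)·(3×3 minor ij) of I−A; the adjugate is their transpose:
adj(I−A) = Cᵀ =
  [ 0.721500   0.294750   0.211875   0.175500]
  [ 0.148500   0.779250   0.261750   0.369750]
  [ 0.157750   0.308250   0.818375   0.372000]
  [ 0.084250   0.047250   0.065375   0.687750]
det(I−A) = Σ_j (I−A)_1j·C_1j = (0.95)(0.721500) + (-0.30)(0.148500) + (-0.15)(0.157750) + (0.00)(0.084250) = 0.6172125
(I − A)⁻¹ = adj(I−A) / det(I−A) ≈
  [   1.1690     0.4776     0.3433     0.2843]
  [   0.2406     1.2625     0.4241     0.5991]
  [   0.2556     0.4994     1.3259     0.6027]
  [   0.1365     0.0766     0.1059     1.1143]
First solve x = (I − A)⁻¹ d = adj(I−A)·d / det(I−A); in particular x_2 = (0.148500·90 + 0.779250·170 + 0.261750·150 + 0.369750·230) / 0.6172125 = 270.1425 / 0.6172125 ≈ 437.68151.
Intermediate flow from 2 to 2: z_22 = a_22 · x_2 = 0.05 × 270.1425 / 0.6172125 = 13.507125 / 0.6172125 ≈ 21.884.

z_22 = 21.884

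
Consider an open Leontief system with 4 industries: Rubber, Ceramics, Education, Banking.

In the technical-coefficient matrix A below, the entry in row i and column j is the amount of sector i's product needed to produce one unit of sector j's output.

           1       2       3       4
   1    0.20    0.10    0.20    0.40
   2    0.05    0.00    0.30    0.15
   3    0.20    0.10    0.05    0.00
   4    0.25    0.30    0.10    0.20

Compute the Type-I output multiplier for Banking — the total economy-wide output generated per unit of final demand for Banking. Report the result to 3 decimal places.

I − A =
  [   0.80    -0.10    -0.20    -0.40]
  [  -0.05     1.00    -0.30    -0.15]
  [  -0.20    -0.10     0.95     0.00]
  [  -0.25    -0.30    -0.10     0.80]
Compute the cofactors C_ij = (−1)^(i+j)·(3×3 minor ij) of I−A; the adjugate is their transpose:
adj(I−A) = Cᵀ =
  [ 0.691750   0.210000   0.252500   0.385250]
  [ 0.124625   0.473000   0.191500   0.151000]
  [ 0.158750   0.094000   0.490250   0.097000]
  [ 0.282750   0.254750   0.212000   0.684250]
det(I−A) = Σ_j (I−A)_1j·C_1j = (0.80)(0.691750) + (-0.10)(0.124625) + (-0.20)(0.158750) + (-0.40)(0.282750) = 0.3960875
(I − A)⁻¹ = adj(I−A) / det(I−A) ≈
  [   1.7465     0.5302     0.6375     0.9726]
  [   0.3146     1.1942     0.4835     0.3812]
  [   0.4008     0.2373     1.2377     0.2449]
  [   0.7139     0.6432     0.5352     1.7275]
The output multiplier for sector j is the column-j sum of the Leontief inverse (I − A)⁻¹ = adj(I−A) / det(I−A).
Column 4 of adj(I−A): (0.385250, 0.151000, 0.097000, 0.684250); det(I−A) = 0.3960875.
m_4 = (0.385250 + 0.151000 + 0.097000 + 0.684250) / 0.3960875 = 1.3175 / 0.3960875 ≈ 3.326.

m_4 = 3.326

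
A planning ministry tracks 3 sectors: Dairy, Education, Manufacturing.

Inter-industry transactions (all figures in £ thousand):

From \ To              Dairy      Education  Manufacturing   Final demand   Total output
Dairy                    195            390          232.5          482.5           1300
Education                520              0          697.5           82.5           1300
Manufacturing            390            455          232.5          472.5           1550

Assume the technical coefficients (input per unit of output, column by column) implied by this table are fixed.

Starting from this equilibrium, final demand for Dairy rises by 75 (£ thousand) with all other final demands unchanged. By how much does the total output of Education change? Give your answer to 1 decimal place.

Δx_2 = 93.7

Technical coefficients a_ij = z_ij / X_j:
  a_11 = 195/1300 = 0.15, a_21 = 520/1300 = 0.40, a_31 = 390/1300 = 0.30
  a_12 = 390/1300 = 0.30, a_22 = 0/1300 = 0.00, a_32 = 455/1300 = 0.35
  a_13 = 232.5/1550 = 0.15, a_23 = 697.5/1550 = 0.45, a_33 = 232.5/1550 = 0.15
I − A =
  [   0.85    -0.30    -0.15]
  [  -0.40     1.00    -0.45]
  [  -0.30    -0.35     0.85]
Cofactors of I−A, C_ij = (−1)^(i+j)·(minor ij) (rows/columns in the sector order above):
  C_11 = (1.00)(0.85) − (-0.45)(-0.35) = 0.6925
  C_12 = −[(-0.40)(0.85) − (-0.45)(-0.30)] = 0.4750
  C_13 = (-0.40)(-0.35) − (1.00)(-0.30) = 0.4400
  C_21 = −[(-0.30)(0.85) − (-0.15)(-0.35)] = 0.3075
  C_22 = (0.85)(0.85) − (-0.15)(-0.30) = 0.6775
  C_23 = −[(0.85)(-0.35) − (-0.30)(-0.30)] = 0.3875
  C_31 = (-0.30)(-0.45) − (-0.15)(1.00) = 0.2850
  C_32 = −[(0.85)(-0.45) − (-0.15)(-0.40)] = 0.4425
  C_33 = (0.85)(1.00) − (-0.30)(-0.40) = 0.7300
det(I−A) = Σ_j (I−A)_1j·C_1j = (0.85)(0.6925) + (-0.30)(0.4750) + (-0.15)(0.4400) = 0.380125
adj(I−A) = Cᵀ =
  [ 0.6925   0.3075   0.2850]
  [ 0.4750   0.6775   0.4425]
  [ 0.4400   0.3875   0.7300]
(I − A)⁻¹ = adj(I−A) / det(I−A) ≈
  [   1.8218     0.8089     0.7498]
  [   1.2496     1.7823     1.1641]
  [   1.1575     1.0194     1.9204]
Δx = (I − A)⁻¹ Δd with Δd having +75 in the Dairy component and 0 elsewhere.
So Δx_2 = L_21 · (+75), where L_21 = adj(I−A)_21 / det(I−A) = 0.4750 / 0.380125.
Δx_2 = 0.4750 × (+75) / 0.380125 = 35.625 / 0.380125 ≈ 93.7.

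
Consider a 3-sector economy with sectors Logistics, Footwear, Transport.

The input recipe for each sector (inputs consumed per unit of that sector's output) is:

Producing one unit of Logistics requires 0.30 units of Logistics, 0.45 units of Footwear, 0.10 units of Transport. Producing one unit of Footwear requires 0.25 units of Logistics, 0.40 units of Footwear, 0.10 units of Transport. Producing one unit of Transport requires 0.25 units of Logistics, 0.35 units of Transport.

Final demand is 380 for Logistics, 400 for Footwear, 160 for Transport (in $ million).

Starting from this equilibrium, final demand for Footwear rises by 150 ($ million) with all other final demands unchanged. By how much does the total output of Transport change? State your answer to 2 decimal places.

I − A =
  [   0.70    -0.25    -0.25]
  [  -0.45     0.60     0.00]
  [  -0.10    -0.10     0.65]
Cofactors of I−A, C_ij = (−1)^(i+j)·(minor ij) (rows/columns in the sector order above):
  C_11 = (0.60)(0.65) − (0.00)(-0.10) = 0.3900
  C_12 = −[(-0.45)(0.65) − (0.00)(-0.10)] = 0.2925
  C_13 = (-0.45)(-0.10) − (0.60)(-0.10) = 0.1050
  C_21 = −[(-0.25)(0.65) − (-0.25)(-0.10)] = 0.1875
  C_22 = (0.70)(0.65) − (-0.25)(-0.10) = 0.4300
  C_23 = −[(0.70)(-0.10) − (-0.25)(-0.10)] = 0.0950
  C_31 = (-0.25)(0.00) − (-0.25)(0.60) = 0.1500
  C_32 = −[(0.70)(0.00) − (-0.25)(-0.45)] = 0.1125
  C_33 = (0.70)(0.60) − (-0.25)(-0.45) = 0.3075
det(I−A) = Σ_j (I−A)_1j·C_1j = (0.70)(0.3900) + (-0.25)(0.2925) + (-0.25)(0.1050) = 0.173625
adj(I−A) = Cᵀ =
  [ 0.3900   0.1875   0.1500]
  [ 0.2925   0.4300   0.1125]
  [ 0.1050   0.0950   0.3075]
(I − A)⁻¹ = adj(I−A) / det(I−A) ≈
  [   2.2462     1.0799     0.8639]
  [   1.6847     2.4766     0.6479]
  [   0.6048     0.5472     1.7711]
Δx = (I − A)⁻¹ Δd with Δd having +150 in the Footwear component and 0 elsewhere.
So Δx_T = L_TF · (+150), where L_TF = adj(I−A)_TF / det(I−A) = 0.0950 / 0.173625.
Δx_T = 0.0950 × (+150) / 0.173625 = 14.25 / 0.173625 ≈ 82.07.

Δx_T = 82.07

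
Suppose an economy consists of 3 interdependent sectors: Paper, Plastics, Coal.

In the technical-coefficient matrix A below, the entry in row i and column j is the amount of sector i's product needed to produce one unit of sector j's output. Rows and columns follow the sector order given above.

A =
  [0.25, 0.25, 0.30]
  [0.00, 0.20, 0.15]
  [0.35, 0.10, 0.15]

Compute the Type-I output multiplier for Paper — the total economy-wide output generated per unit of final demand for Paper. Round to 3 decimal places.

I − A =
  [   0.75    -0.25    -0.30]
  [   0.00     0.80    -0.15]
  [  -0.35    -0.10     0.85]
Cofactors of I−A, C_ij = (−1)^(i+j)·(minor ij) (rows/columns in the sector order above):
  C_11 = (0.80)(0.85) − (-0.15)(-0.10) = 0.6650
  C_12 = −[(0.00)(0.85) − (-0.15)(-0.35)] = 0.0525
  C_13 = (0.00)(-0.10) − (0.80)(-0.35) = 0.2800
  C_21 = −[(-0.25)(0.85) − (-0.30)(-0.10)] = 0.2425
  C_22 = (0.75)(0.85) − (-0.30)(-0.35) = 0.5325
  C_23 = −[(0.75)(-0.10) − (-0.25)(-0.35)] = 0.1625
  C_31 = (-0.25)(-0.15) − (-0.30)(0.80) = 0.2775
  C_32 = −[(0.75)(-0.15) − (-0.30)(0.00)] = 0.1125
  C_33 = (0.75)(0.80) − (-0.25)(0.00) = 0.6000
det(I−A) = Σ_j (I−A)_1j·C_1j = (0.75)(0.6650) + (-0.25)(0.0525) + (-0.30)(0.2800) = 0.401625
adj(I−A) = Cᵀ =
  [ 0.6650   0.2425   0.2775]
  [ 0.0525   0.5325   0.1125]
  [ 0.2800   0.1625   0.6000]
(I − A)⁻¹ = adj(I−A) / det(I−A) ≈
  [   1.6558     0.6038     0.6909]
  [   0.1307     1.3259     0.2801]
  [   0.6972     0.4046     1.4939]
The output multiplier for sector j is the column-j sum of the Leontief inverse (I − A)⁻¹ = adj(I−A) / det(I−A).
Column 1 of adj(I−A): (0.6650, 0.0525, 0.2800); det(I−A) = 0.401625.
m_1 = (0.6650 + 0.0525 + 0.2800) / 0.401625 = 0.9975 / 0.401625 ≈ 2.484.

m_1 = 2.484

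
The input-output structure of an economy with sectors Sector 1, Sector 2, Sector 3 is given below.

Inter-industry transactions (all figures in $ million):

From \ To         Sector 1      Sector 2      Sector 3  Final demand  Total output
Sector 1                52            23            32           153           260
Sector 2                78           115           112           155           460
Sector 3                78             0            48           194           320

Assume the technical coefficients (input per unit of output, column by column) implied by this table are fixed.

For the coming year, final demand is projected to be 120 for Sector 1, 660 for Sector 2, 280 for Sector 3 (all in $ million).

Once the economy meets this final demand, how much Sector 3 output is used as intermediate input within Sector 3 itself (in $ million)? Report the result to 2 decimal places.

z_33 = 64.12

Technical coefficients a_ij = z_ij / X_j:
  a_11 = 52/260 = 0.20, a_21 = 78/260 = 0.30, a_31 = 78/260 = 0.30
  a_12 = 23/460 = 0.05, a_22 = 115/460 = 0.25, a_32 = 0/460 = 0.00
  a_13 = 32/320 = 0.10, a_23 = 112/320 = 0.35, a_33 = 48/320 = 0.15
I − A =
  [   0.80    -0.05    -0.10]
  [  -0.30     0.75    -0.35]
  [  -0.30     0.00     0.85]
Cofactors of I−A, C_ij = (−1)^(i+j)·(minor ij) (rows/columns in the sector order above):
  C_11 = (0.75)(0.85) − (-0.35)(0.00) = 0.6375
  C_12 = −[(-0.30)(0.85) − (-0.35)(-0.30)] = 0.3600
  C_13 = (-0.30)(0.00) − (0.75)(-0.30) = 0.2250
  C_21 = −[(-0.05)(0.85) − (-0.10)(0.00)] = 0.0425
  C_22 = (0.80)(0.85) − (-0.10)(-0.30) = 0.6500
  C_23 = −[(0.80)(0.00) − (-0.05)(-0.30)] = 0.0150
  C_31 = (-0.05)(-0.35) − (-0.10)(0.75) = 0.0925
  C_32 = −[(0.80)(-0.35) − (-0.10)(-0.30)] = 0.3100
  C_33 = (0.80)(0.75) − (-0.05)(-0.30) = 0.5850
det(I−A) = Σ_j (I−A)_1j·C_1j = (0.80)(0.6375) + (-0.05)(0.3600) + (-0.10)(0.2250) = 0.4695
adj(I−A) = Cᵀ =
  [ 0.6375   0.0425   0.0925]
  [ 0.3600   0.6500   0.3100]
  [ 0.2250   0.0150   0.5850]
(I − A)⁻¹ = adj(I−A) / det(I−A) ≈
  [   1.3578     0.0905     0.1970]
  [   0.7668     1.3845     0.6603]
  [   0.4792     0.0319     1.2460]
First solve x = (I − A)⁻¹ d = adj(I−A)·d / det(I−A); in particular x_3 = (0.2250·120 + 0.0150·660 + 0.5850·280) / 0.4695 = 200.70 / 0.4695 ≈ 427.4760.
Intermediate flow from 3 to 3: z_33 = a_33 · x_3 = 0.15 × 200.70 / 0.4695 = 30.105 / 0.4695 ≈ 64.12.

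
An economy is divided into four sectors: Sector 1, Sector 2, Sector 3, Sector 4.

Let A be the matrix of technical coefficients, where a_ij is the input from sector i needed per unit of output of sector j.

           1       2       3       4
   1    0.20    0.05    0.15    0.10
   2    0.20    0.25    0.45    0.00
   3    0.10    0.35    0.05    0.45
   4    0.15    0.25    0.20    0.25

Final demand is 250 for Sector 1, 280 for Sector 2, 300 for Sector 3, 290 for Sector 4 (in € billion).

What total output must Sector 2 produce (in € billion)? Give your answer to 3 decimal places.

I − A =
  [   0.80    -0.05    -0.15    -0.10]
  [  -0.20     0.75    -0.45     0.00]
  [  -0.10    -0.35     0.95    -0.45]
  [  -0.15    -0.25    -0.20     0.75]
Compute the cofactors C_ij = (−1)^(i+j)·(3×3 minor ij) of I−A; the adjugate is their transpose:
adj(I−A) = Cᵀ =
  [ 0.298125   0.118125   0.127500   0.116250]
  [ 0.188625   0.460375   0.289750   0.199000]
  [ 0.181875   0.304375   0.426250   0.280000]
  [ 0.171000   0.258250   0.235750   0.410500]
det(I−A) = Σ_j (I−A)_1j·C_1j = (0.80)(0.298125) + (-0.05)(0.188625) + (-0.15)(0.181875) + (-0.10)(0.171000) = 0.1846875
(I − A)⁻¹ = adj(I−A) / det(I−A) ≈
  [   1.6142     0.6396     0.6904     0.6294]
  [   1.0213     2.4927     1.5689     1.0775]
  [   0.9848     1.6481     2.3080     1.5161]
  [   0.9259     1.3983     1.2765     2.2227]
x = (I − A)⁻¹ d = adj(I−A)·d / det(I−A), with det(I−A) = 0.1846875:
  x_1 = (0.298125·250 + 0.118125·280 + 0.127500·300 + 0.116250·290) / 0.1846875 = 179.56875 / 0.1846875 ≈ 972.284
  x_2 = (0.188625·250 + 0.460375·280 + 0.289750·300 + 0.199000·290) / 0.1846875 = 320.69625 / 0.1846875 ≈ 1736.426
  x_3 = (0.181875·250 + 0.304375·280 + 0.426250·300 + 0.280000·290) / 0.1846875 = 339.76875 / 0.1846875 ≈ 1839.695
  x_4 = (0.171000·250 + 0.258250·280 + 0.235750·300 + 0.410500·290) / 0.1846875 = 304.83 / 0.1846875 ≈ 1650.518

x_2 = 1736.426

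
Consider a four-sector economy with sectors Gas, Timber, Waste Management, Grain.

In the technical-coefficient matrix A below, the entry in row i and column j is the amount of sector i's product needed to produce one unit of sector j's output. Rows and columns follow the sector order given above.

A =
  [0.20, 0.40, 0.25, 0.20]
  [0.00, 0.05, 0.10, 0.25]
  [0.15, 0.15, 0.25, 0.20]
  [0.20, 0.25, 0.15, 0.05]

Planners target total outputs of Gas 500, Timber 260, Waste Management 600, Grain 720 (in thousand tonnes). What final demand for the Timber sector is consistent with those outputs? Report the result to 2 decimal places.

d_2 = 7.00

I − A =
  [   0.80    -0.40    -0.25    -0.20]
  [   0.00     0.95    -0.10    -0.25]
  [  -0.15    -0.15     0.75    -0.20]
  [  -0.20    -0.25    -0.15     0.95]
d = (I − A) x:
  d_1 = (+0.80)·500 + (-0.40)·260 + (-0.25)·600 + (-0.20)·720 = 2.00
  d_2 = (+0.00)·500 + (+0.95)·260 + (-0.10)·600 + (-0.25)·720 = 7.00
  d_3 = (-0.15)·500 + (-0.15)·260 + (+0.75)·600 + (-0.20)·720 = 192.00
  d_4 = (-0.20)·500 + (-0.25)·260 + (-0.15)·600 + (+0.95)·720 = 429.00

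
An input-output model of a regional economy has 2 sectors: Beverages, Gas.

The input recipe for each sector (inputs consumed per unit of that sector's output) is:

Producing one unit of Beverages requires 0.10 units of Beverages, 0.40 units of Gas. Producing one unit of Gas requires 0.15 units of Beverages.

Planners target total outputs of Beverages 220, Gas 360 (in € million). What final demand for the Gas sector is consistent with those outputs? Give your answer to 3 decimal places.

I − A =
  [   0.90    -0.15]
  [  -0.40     1.00]
d = (I − A) x:
  d_1 = (+0.90)·220 + (-0.15)·360 = 144.000
  d_2 = (-0.40)·220 + (+1.00)·360 = 272.000

d_2 = 272.000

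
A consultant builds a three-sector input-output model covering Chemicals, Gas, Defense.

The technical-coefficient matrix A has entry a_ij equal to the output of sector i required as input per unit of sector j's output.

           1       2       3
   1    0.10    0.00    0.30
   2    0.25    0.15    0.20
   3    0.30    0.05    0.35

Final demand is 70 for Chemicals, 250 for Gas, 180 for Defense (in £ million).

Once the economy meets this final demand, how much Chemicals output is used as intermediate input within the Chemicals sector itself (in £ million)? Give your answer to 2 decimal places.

I − A =
  [   0.90     0.00    -0.30]
  [  -0.25     0.85    -0.20]
  [  -0.30    -0.05     0.65]
Cofactors of I−A, C_ij = (−1)^(i+j)·(minor ij) (rows/columns in the sector order above):
  C_11 = (0.85)(0.65) − (-0.20)(-0.05) = 0.5425
  C_12 = −[(-0.25)(0.65) − (-0.20)(-0.30)] = 0.2225
  C_13 = (-0.25)(-0.05) − (0.85)(-0.30) = 0.2675
  C_21 = −[(0.00)(0.65) − (-0.30)(-0.05)] = 0.0150
  C_22 = (0.90)(0.65) − (-0.30)(-0.30) = 0.4950
  C_23 = −[(0.90)(-0.05) − (0.00)(-0.30)] = 0.0450
  C_31 = (0.00)(-0.20) − (-0.30)(0.85) = 0.2550
  C_32 = −[(0.90)(-0.20) − (-0.30)(-0.25)] = 0.2550
  C_33 = (0.90)(0.85) − (0.00)(-0.25) = 0.7650
det(I−A) = Σ_j (I−A)_1j·C_1j = (0.90)(0.5425) + (0.00)(0.2225) + (-0.30)(0.2675) = 0.4080
adj(I−A) = Cᵀ =
  [ 0.5425   0.0150   0.2550]
  [ 0.2225   0.4950   0.2550]
  [ 0.2675   0.0450   0.7650]
(I − A)⁻¹ = adj(I−A) / det(I−A) ≈
  [   1.3297     0.0368     0.6250]
  [   0.5453     1.2132     0.6250]
  [   0.6556     0.1103     1.8750]
First solve x = (I − A)⁻¹ d = adj(I−A)·d / det(I−A); in particular x_1 = (0.5425·70 + 0.0150·250 + 0.2550·180) / 0.4080 = 87.625 / 0.4080 ≈ 214.7672.
Intermediate flow from 1 to 1: z_11 = a_11 · x_1 = 0.10 × 87.625 / 0.4080 = 8.7625 / 0.4080 ≈ 21.48.

z_11 = 21.48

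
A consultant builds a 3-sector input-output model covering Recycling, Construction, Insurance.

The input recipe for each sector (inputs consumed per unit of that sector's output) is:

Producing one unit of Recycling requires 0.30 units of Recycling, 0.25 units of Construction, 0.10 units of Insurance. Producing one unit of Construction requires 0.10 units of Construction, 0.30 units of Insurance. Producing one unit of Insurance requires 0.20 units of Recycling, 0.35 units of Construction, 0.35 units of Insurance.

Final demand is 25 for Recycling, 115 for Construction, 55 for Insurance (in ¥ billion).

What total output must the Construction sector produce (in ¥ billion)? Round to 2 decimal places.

x_C = 234.94

I − A =
  [   0.70     0.00    -0.20]
  [  -0.25     0.90    -0.35]
  [  -0.10    -0.30     0.65]
Cofactors of I−A, C_ij = (−1)^(i+j)·(minor ij) (rows/columns in the sector order above):
  C_11 = (0.90)(0.65) − (-0.35)(-0.30) = 0.4800
  C_12 = −[(-0.25)(0.65) − (-0.35)(-0.10)] = 0.1975
  C_13 = (-0.25)(-0.30) − (0.90)(-0.10) = 0.1650
  C_21 = −[(0.00)(0.65) − (-0.20)(-0.30)] = 0.0600
  C_22 = (0.70)(0.65) − (-0.20)(-0.10) = 0.4350
  C_23 = −[(0.70)(-0.30) − (0.00)(-0.10)] = 0.2100
  C_31 = (0.00)(-0.35) − (-0.20)(0.90) = 0.1800
  C_32 = −[(0.70)(-0.35) − (-0.20)(-0.25)] = 0.2950
  C_33 = (0.70)(0.90) − (0.00)(-0.25) = 0.6300
det(I−A) = Σ_j (I−A)_1j·C_1j = (0.70)(0.4800) + (0.00)(0.1975) + (-0.20)(0.1650) = 0.3030
adj(I−A) = Cᵀ =
  [ 0.4800   0.0600   0.1800]
  [ 0.1975   0.4350   0.2950]
  [ 0.1650   0.2100   0.6300]
(I − A)⁻¹ = adj(I−A) / det(I−A) ≈
  [   1.5842     0.1980     0.5941]
  [   0.6518     1.4356     0.9736]
  [   0.5446     0.6931     2.0792]
x = (I − A)⁻¹ d = adj(I−A)·d / det(I−A), with det(I−A) = 0.3030:
  x_R = (0.4800·25 + 0.0600·115 + 0.1800·55) / 0.3030 = 28.80 / 0.3030 ≈ 95.05
  x_C = (0.1975·25 + 0.4350·115 + 0.2950·55) / 0.3030 = 71.1875 / 0.3030 ≈ 234.94
  x_I = (0.1650·25 + 0.2100·115 + 0.6300·55) / 0.3030 = 62.925 / 0.3030 ≈ 207.67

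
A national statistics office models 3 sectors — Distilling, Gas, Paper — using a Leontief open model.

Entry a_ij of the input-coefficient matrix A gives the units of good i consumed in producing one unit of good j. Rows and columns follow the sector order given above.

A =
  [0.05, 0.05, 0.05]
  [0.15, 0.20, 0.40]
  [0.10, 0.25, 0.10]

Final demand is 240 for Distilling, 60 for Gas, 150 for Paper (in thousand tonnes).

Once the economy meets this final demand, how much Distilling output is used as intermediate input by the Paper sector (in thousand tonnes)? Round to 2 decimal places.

I − A =
  [   0.95    -0.05    -0.05]
  [  -0.15     0.80    -0.40]
  [  -0.10    -0.25     0.90]
Cofactors of I−A, C_ij = (−1)^(i+j)·(minor ij) (rows/columns in the sector order above):
  C_11 = (0.80)(0.90) − (-0.40)(-0.25) = 0.6200
  C_12 = −[(-0.15)(0.90) − (-0.40)(-0.10)] = 0.1750
  C_13 = (-0.15)(-0.25) − (0.80)(-0.10) = 0.1175
  C_21 = −[(-0.05)(0.90) − (-0.05)(-0.25)] = 0.0575
  C_22 = (0.95)(0.90) − (-0.05)(-0.10) = 0.8500
  C_23 = −[(0.95)(-0.25) − (-0.05)(-0.10)] = 0.2425
  C_31 = (-0.05)(-0.40) − (-0.05)(0.80) = 0.0600
  C_32 = −[(0.95)(-0.40) − (-0.05)(-0.15)] = 0.3875
  C_33 = (0.95)(0.80) − (-0.05)(-0.15) = 0.7525
det(I−A) = Σ_j (I−A)_1j·C_1j = (0.95)(0.6200) + (-0.05)(0.1750) + (-0.05)(0.1175) = 0.574375
adj(I−A) = Cᵀ =
  [ 0.6200   0.0575   0.0600]
  [ 0.1750   0.8500   0.3875]
  [ 0.1175   0.2425   0.7525]
(I − A)⁻¹ = adj(I−A) / det(I−A) ≈
  [   1.0794     0.1001     0.1045]
  [   0.3047     1.4799     0.6746]
  [   0.2046     0.4222     1.3101]
First solve x = (I − A)⁻¹ d = adj(I−A)·d / det(I−A); in particular x_3 = (0.1175·240 + 0.2425·60 + 0.7525·150) / 0.574375 = 155.625 / 0.574375 ≈ 270.9467.
Intermediate flow from 1 to 3: z_13 = a_13 · x_3 = 0.05 × 155.625 / 0.574375 = 7.78125 / 0.574375 ≈ 13.55.

z_13 = 13.55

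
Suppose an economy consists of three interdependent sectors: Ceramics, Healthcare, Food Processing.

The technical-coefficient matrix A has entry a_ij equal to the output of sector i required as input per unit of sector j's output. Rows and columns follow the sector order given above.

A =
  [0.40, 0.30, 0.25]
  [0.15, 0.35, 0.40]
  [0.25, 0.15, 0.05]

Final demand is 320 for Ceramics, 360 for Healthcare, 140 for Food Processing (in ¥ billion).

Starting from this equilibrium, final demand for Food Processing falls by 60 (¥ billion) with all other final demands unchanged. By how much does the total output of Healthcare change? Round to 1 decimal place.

I − A =
  [   0.60    -0.30    -0.25]
  [  -0.15     0.65    -0.40]
  [  -0.25    -0.15     0.95]
Cofactors of I−A, C_ij = (−1)^(i+j)·(minor ij) (rows/columns in the sector order above):
  C_11 = (0.65)(0.95) − (-0.40)(-0.15) = 0.5575
  C_12 = −[(-0.15)(0.95) − (-0.40)(-0.25)] = 0.2425
  C_13 = (-0.15)(-0.15) − (0.65)(-0.25) = 0.1850
  C_21 = −[(-0.30)(0.95) − (-0.25)(-0.15)] = 0.3225
  C_22 = (0.60)(0.95) − (-0.25)(-0.25) = 0.5075
  C_23 = −[(0.60)(-0.15) − (-0.30)(-0.25)] = 0.1650
  C_31 = (-0.30)(-0.40) − (-0.25)(0.65) = 0.2825
  C_32 = −[(0.60)(-0.40) − (-0.25)(-0.15)] = 0.2775
  C_33 = (0.60)(0.65) − (-0.30)(-0.15) = 0.3450
det(I−A) = Σ_j (I−A)_1j·C_1j = (0.60)(0.5575) + (-0.30)(0.2425) + (-0.25)(0.1850) = 0.2155
adj(I−A) = Cᵀ =
  [ 0.5575   0.3225   0.2825]
  [ 0.2425   0.5075   0.2775]
  [ 0.1850   0.1650   0.3450]
(I − A)⁻¹ = adj(I−A) / det(I−A) ≈
  [   2.5870     1.4965     1.3109]
  [   1.1253     2.3550     1.2877]
  [   0.8585     0.7657     1.6009]
Δx = (I − A)⁻¹ Δd with Δd having -60 in the Food Processing component and 0 elsewhere.
So Δx_H = L_HF · (-60), where L_HF = adj(I−A)_HF / det(I−A) = 0.2775 / 0.2155.
Δx_H = 0.2775 × (-60) / 0.2155 = -16.65 / 0.2155 ≈ -77.3.

Δx_H = -77.3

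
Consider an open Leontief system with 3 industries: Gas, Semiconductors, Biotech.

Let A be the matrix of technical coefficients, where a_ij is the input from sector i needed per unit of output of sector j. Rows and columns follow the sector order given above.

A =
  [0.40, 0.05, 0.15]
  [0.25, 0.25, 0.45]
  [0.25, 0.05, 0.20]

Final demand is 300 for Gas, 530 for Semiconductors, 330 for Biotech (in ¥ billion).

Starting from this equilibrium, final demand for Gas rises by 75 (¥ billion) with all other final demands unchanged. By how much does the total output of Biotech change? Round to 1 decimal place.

I − A =
  [   0.60    -0.05    -0.15]
  [  -0.25     0.75    -0.45]
  [  -0.25    -0.05     0.80]
Cofactors of I−A, C_ij = (−1)^(i+j)·(minor ij) (rows/columns in the sector order above):
  C_11 = (0.75)(0.80) − (-0.45)(-0.05) = 0.5775
  C_12 = −[(-0.25)(0.80) − (-0.45)(-0.25)] = 0.3125
  C_13 = (-0.25)(-0.05) − (0.75)(-0.25) = 0.2000
  C_21 = −[(-0.05)(0.80) − (-0.15)(-0.05)] = 0.0475
  C_22 = (0.60)(0.80) − (-0.15)(-0.25) = 0.4425
  C_23 = −[(0.60)(-0.05) − (-0.05)(-0.25)] = 0.0425
  C_31 = (-0.05)(-0.45) − (-0.15)(0.75) = 0.1350
  C_32 = −[(0.60)(-0.45) − (-0.15)(-0.25)] = 0.3075
  C_33 = (0.60)(0.75) − (-0.05)(-0.25) = 0.4375
det(I−A) = Σ_j (I−A)_1j·C_1j = (0.60)(0.5775) + (-0.05)(0.3125) + (-0.15)(0.2000) = 0.300875
adj(I−A) = Cᵀ =
  [ 0.5775   0.0475   0.1350]
  [ 0.3125   0.4425   0.3075]
  [ 0.2000   0.0425   0.4375]
(I − A)⁻¹ = adj(I−A) / det(I−A) ≈
  [   1.9194     0.1579     0.4487]
  [   1.0386     1.4707     1.0220]
  [   0.6647     0.1413     1.4541]
Δx = (I − A)⁻¹ Δd with Δd having +75 in the Gas component and 0 elsewhere.
So Δx_3 = L_31 · (+75), where L_31 = adj(I−A)_31 / det(I−A) = 0.2000 / 0.300875.
Δx_3 = 0.2000 × (+75) / 0.300875 = 15.00 / 0.300875 ≈ 49.9.

Δx_3 = 49.9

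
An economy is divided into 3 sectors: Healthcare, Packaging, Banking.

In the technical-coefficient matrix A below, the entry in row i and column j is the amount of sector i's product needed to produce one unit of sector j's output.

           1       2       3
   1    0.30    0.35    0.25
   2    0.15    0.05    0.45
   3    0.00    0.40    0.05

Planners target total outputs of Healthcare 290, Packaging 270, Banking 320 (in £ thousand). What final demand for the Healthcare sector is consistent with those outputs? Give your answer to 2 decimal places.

d_1 = 28.50

I − A =
  [   0.70    -0.35    -0.25]
  [  -0.15     0.95    -0.45]
  [   0.00    -0.40     0.95]
d = (I − A) x:
  d_1 = (+0.70)·290 + (-0.35)·270 + (-0.25)·320 = 28.50
  d_2 = (-0.15)·290 + (+0.95)·270 + (-0.45)·320 = 69.00
  d_3 = (+0.00)·290 + (-0.40)·270 + (+0.95)·320 = 196.00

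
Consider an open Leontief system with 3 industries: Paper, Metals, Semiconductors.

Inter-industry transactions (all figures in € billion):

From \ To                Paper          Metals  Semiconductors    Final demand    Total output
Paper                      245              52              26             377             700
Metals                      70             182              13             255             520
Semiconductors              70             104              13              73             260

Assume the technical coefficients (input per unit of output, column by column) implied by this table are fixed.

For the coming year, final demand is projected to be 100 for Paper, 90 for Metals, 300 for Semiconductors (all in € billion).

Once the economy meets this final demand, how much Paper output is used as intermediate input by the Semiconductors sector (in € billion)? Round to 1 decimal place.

z_13 = 38.5

Technical coefficients a_ij = z_ij / X_j:
  a_11 = 245/700 = 0.35, a_21 = 70/700 = 0.10, a_31 = 70/700 = 0.10
  a_12 = 52/520 = 0.10, a_22 = 182/520 = 0.35, a_32 = 104/520 = 0.20
  a_13 = 26/260 = 0.10, a_23 = 13/260 = 0.05, a_33 = 13/260 = 0.05
I − A =
  [   0.65    -0.10    -0.10]
  [  -0.10     0.65    -0.05]
  [  -0.10    -0.20     0.95]
Cofactors of I−A, C_ij = (−1)^(i+j)·(minor ij) (rows/columns in the sector order above):
  C_11 = (0.65)(0.95) − (-0.05)(-0.20) = 0.6075
  C_12 = −[(-0.10)(0.95) − (-0.05)(-0.10)] = 0.1000
  C_13 = (-0.10)(-0.20) − (0.65)(-0.10) = 0.0850
  C_21 = −[(-0.10)(0.95) − (-0.10)(-0.20)] = 0.1150
  C_22 = (0.65)(0.95) − (-0.10)(-0.10) = 0.6075
  C_23 = −[(0.65)(-0.20) − (-0.10)(-0.10)] = 0.1400
  C_31 = (-0.10)(-0.05) − (-0.10)(0.65) = 0.0700
  C_32 = −[(0.65)(-0.05) − (-0.10)(-0.10)] = 0.0425
  C_33 = (0.65)(0.65) − (-0.10)(-0.10) = 0.4125
det(I−A) = Σ_j (I−A)_1j·C_1j = (0.65)(0.6075) + (-0.10)(0.1000) + (-0.10)(0.0850) = 0.376375
adj(I−A) = Cᵀ =
  [ 0.6075   0.1150   0.0700]
  [ 0.1000   0.6075   0.0425]
  [ 0.0850   0.1400   0.4125]
(I − A)⁻¹ = adj(I−A) / det(I−A) ≈
  [   1.6141     0.3055     0.1860]
  [   0.2657     1.6141     0.1129]
  [   0.2258     0.3720     1.0960]
First solve x = (I − A)⁻¹ d = adj(I−A)·d / det(I−A); in particular x_3 = (0.0850·100 + 0.1400·90 + 0.4125·300) / 0.376375 = 144.85 / 0.376375 ≈ 384.856.
Intermediate flow from 1 to 3: z_13 = a_13 · x_3 = 0.10 × 144.85 / 0.376375 = 14.485 / 0.376375 ≈ 38.5.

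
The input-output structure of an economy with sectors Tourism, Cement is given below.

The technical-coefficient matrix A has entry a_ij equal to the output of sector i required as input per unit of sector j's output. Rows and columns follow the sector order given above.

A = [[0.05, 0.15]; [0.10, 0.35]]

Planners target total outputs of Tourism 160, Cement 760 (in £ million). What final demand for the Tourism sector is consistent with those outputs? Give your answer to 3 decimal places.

d_T = 38.000

I − A =
  [   0.95    -0.15]
  [  -0.10     0.65]
d = (I − A) x:
  d_T = (+0.95)·160 + (-0.15)·760 = 38.000
  d_C = (-0.10)·160 + (+0.65)·760 = 478.000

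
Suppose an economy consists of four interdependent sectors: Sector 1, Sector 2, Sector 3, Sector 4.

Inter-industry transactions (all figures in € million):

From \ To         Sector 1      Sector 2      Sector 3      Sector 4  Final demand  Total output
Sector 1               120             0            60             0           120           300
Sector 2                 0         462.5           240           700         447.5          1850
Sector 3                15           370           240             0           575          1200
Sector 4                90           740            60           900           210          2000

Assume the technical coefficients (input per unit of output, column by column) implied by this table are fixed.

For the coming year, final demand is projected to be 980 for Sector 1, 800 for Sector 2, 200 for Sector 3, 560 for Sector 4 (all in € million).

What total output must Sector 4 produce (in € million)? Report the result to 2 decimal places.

x_4 = 4692.48

Technical coefficients a_ij = z_ij / X_j:
  a_11 = 120/300 = 0.40, a_21 = 0/300 = 0.00, a_31 = 15/300 = 0.05, a_41 = 90/300 = 0.30
  a_12 = 0/1850 = 0.00, a_22 = 462.5/1850 = 0.25, a_32 = 370/1850 = 0.20, a_42 = 740/1850 = 0.40
  a_13 = 60/1200 = 0.05, a_23 = 240/1200 = 0.20, a_33 = 240/1200 = 0.20, a_43 = 60/1200 = 0.05
  a_14 = 0/2000 = 0.00, a_24 = 700/2000 = 0.35, a_34 = 0/2000 = 0.00, a_44 = 900/2000 = 0.45
I − A =
  [   0.60     0.00    -0.05     0.00]
  [   0.00     0.75    -0.20    -0.35]
  [  -0.05    -0.20     0.80     0.00]
  [  -0.30    -0.40    -0.05     0.55]
Compute the cofactors C_ij = (−1)^(i+j)·(3×3 minor ij) of I−A; the adjugate is their transpose:
adj(I−A) = Cᵀ =
  [ 0.192500   0.005500   0.013625   0.003500]
  [ 0.090375   0.262625   0.081750   0.167125]
  [ 0.034625   0.066000   0.163500   0.042000]
  [ 0.173875   0.200000   0.081750   0.334125]
det(I−A) = Σ_j (I−A)_1j·C_1j = (0.60)(0.192500) + (0.00)(0.090375) + (-0.05)(0.034625) + (0.00)(0.173875) = 0.11376875
(I − A)⁻¹ = adj(I−A) / det(I−A) ≈
  [   1.6920     0.0483     0.1198     0.0308]
  [   0.7944     2.3084     0.7186     1.4690]
  [   0.3043     0.5801     1.4371     0.3692]
  [   1.5283     1.7580     0.7186     2.9369]
x = (I − A)⁻¹ d = adj(I−A)·d / det(I−A), with det(I−A) = 0.11376875:
  x_1 = (0.192500·980 + 0.005500·800 + 0.013625·200 + 0.003500·560) / 0.11376875 = 197.735 / 0.11376875 ≈ 1738.04
  x_2 = (0.090375·980 + 0.262625·800 + 0.081750·200 + 0.167125·560) / 0.11376875 = 408.6075 / 0.11376875 ≈ 3591.56
  x_3 = (0.034625·980 + 0.066000·800 + 0.163500·200 + 0.042000·560) / 0.11376875 = 142.9525 / 0.11376875 ≈ 1256.52
  x_4 = (0.173875·980 + 0.200000·800 + 0.081750·200 + 0.334125·560) / 0.11376875 = 533.8575 / 0.11376875 ≈ 4692.48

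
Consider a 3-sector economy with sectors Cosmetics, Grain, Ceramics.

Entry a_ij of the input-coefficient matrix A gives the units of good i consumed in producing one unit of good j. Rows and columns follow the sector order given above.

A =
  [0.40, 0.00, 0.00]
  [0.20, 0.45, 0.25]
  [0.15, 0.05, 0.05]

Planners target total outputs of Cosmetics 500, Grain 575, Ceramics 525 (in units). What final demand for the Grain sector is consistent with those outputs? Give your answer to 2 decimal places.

d_2 = 85.00

I − A =
  [   0.60     0.00     0.00]
  [  -0.20     0.55    -0.25]
  [  -0.15    -0.05     0.95]
d = (I − A) x:
  d_1 = (+0.60)·500 + (+0.00)·575 + (+0.00)·525 = 300.00
  d_2 = (-0.20)·500 + (+0.55)·575 + (-0.25)·525 = 85.00
  d_3 = (-0.15)·500 + (-0.05)·575 + (+0.95)·525 = 395.00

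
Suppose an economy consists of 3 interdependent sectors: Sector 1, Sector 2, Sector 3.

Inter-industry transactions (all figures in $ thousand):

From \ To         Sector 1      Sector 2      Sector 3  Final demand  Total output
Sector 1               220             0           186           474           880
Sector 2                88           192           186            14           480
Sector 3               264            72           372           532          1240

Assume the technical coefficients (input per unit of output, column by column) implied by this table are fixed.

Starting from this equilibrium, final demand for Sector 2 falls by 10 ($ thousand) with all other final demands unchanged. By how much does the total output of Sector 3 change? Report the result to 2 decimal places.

Δx_3 = -4.18

Technical coefficients a_ij = z_ij / X_j:
  a_11 = 220/880 = 0.25, a_21 = 88/880 = 0.10, a_31 = 264/880 = 0.30
  a_12 = 0/480 = 0.00, a_22 = 192/480 = 0.40, a_32 = 72/480 = 0.15
  a_13 = 186/1240 = 0.15, a_23 = 186/1240 = 0.15, a_33 = 372/1240 = 0.30
I − A =
  [   0.75     0.00    -0.15]
  [  -0.10     0.60    -0.15]
  [  -0.30    -0.15     0.70]
Cofactors of I−A, C_ij = (−1)^(i+j)·(minor ij) (rows/columns in the sector order above):
  C_11 = (0.60)(0.70) − (-0.15)(-0.15) = 0.3975
  C_12 = −[(-0.10)(0.70) − (-0.15)(-0.30)] = 0.1150
  C_13 = (-0.10)(-0.15) − (0.60)(-0.30) = 0.1950
  C_21 = −[(0.00)(0.70) − (-0.15)(-0.15)] = 0.0225
  C_22 = (0.75)(0.70) − (-0.15)(-0.30) = 0.4800
  C_23 = −[(0.75)(-0.15) − (0.00)(-0.30)] = 0.1125
  C_31 = (0.00)(-0.15) − (-0.15)(0.60) = 0.0900
  C_32 = −[(0.75)(-0.15) − (-0.15)(-0.10)] = 0.1275
  C_33 = (0.75)(0.60) − (0.00)(-0.10) = 0.4500
det(I−A) = Σ_j (I−A)_1j·C_1j = (0.75)(0.3975) + (0.00)(0.1150) + (-0.15)(0.1950) = 0.268875
adj(I−A) = Cᵀ =
  [ 0.3975   0.0225   0.0900]
  [ 0.1150   0.4800   0.1275]
  [ 0.1950   0.1125   0.4500]
(I − A)⁻¹ = adj(I−A) / det(I−A) ≈
  [   1.4784     0.0837     0.3347]
  [   0.4277     1.7852     0.4742]
  [   0.7252     0.4184     1.6736]
Δx = (I − A)⁻¹ Δd with Δd having -10 in the Sector 2 component and 0 elsewhere.
So Δx_3 = L_32 · (-10), where L_32 = adj(I−A)_32 / det(I−A) = 0.1125 / 0.268875.
Δx_3 = 0.1125 × (-10) / 0.268875 = -1.125 / 0.268875 ≈ -4.18.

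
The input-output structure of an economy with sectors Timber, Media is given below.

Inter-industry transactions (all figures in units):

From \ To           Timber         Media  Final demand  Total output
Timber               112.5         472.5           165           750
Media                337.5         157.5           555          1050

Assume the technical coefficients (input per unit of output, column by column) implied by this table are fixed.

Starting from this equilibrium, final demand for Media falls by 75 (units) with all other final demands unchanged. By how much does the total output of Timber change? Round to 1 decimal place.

Technical coefficients a_ij = z_ij / X_j:
  a_TT = 112.5/750 = 0.15, a_MT = 337.5/750 = 0.45
  a_TM = 472.5/1050 = 0.45, a_MM = 157.5/1050 = 0.15
I − A =
  [   0.85    -0.45]
  [  -0.45     0.85]
det(I−A) = (0.85)(0.85) − (-0.45)(-0.45) = 0.5200
adj(I−A) = [[0.85, 0.45], [0.45, 0.85]]
(I − A)⁻¹ = adj(I−A) / det(I−A) ≈
  [   1.6346     0.8654]
  [   0.8654     1.6346]
Δx = (I − A)⁻¹ Δd with Δd having -75 in the Media component and 0 elsewhere.
So Δx_T = L_TM · (-75), where L_TM = adj(I−A)_TM / det(I−A) = 0.45 / 0.5200.
Δx_T = 0.45 × (-75) / 0.5200 = -33.75 / 0.5200 ≈ -64.9.

Δx_T = -64.9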